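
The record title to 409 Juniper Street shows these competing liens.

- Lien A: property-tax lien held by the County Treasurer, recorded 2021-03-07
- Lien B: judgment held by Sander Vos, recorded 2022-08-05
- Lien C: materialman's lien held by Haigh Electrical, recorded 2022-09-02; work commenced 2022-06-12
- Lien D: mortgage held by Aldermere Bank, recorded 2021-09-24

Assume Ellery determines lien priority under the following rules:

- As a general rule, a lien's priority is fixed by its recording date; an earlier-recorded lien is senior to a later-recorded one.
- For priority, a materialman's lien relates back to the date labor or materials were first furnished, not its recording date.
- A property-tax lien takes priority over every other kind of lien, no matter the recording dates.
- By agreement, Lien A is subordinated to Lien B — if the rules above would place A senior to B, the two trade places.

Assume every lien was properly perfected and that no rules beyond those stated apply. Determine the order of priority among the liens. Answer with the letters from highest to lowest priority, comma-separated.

B, D, C, A

Effective dates: C's effective date is 2022-06-12, when work began.
A is a property-tax lien and takes priority over every other lien.
Ordering the rest by effective date: D (2021-09-24), C (2022-06-12), B (2022-08-05).
A would otherwise be senior to B, so under the subordination agreement A and B exchange positions.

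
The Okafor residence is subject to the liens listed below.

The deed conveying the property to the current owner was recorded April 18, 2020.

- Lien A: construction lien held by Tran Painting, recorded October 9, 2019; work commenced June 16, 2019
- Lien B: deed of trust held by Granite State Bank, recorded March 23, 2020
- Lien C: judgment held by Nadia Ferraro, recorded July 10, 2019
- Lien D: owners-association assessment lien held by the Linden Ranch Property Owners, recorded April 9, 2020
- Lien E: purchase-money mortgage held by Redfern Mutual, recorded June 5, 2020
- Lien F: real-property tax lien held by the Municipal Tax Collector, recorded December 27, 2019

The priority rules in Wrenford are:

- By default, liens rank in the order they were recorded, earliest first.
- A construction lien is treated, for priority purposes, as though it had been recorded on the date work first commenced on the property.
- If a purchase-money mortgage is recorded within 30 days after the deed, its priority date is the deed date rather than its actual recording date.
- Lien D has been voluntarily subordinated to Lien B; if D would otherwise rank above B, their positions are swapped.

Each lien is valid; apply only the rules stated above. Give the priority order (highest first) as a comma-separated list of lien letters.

Effective dates: A relates back to June 16, 2019 (work commenced); E was recorded 48 days after the deed — beyond 30 days — so no relation-back applies.
By effective date, earliest first: A (June 16, 2019), C (July 10, 2019), F (December 27, 2019), B (March 23, 2020), D (April 9, 2020), E (June 5, 2020).
Since D is not senior to B, the subordination leaves the order unchanged.

A, C, F, B, D, E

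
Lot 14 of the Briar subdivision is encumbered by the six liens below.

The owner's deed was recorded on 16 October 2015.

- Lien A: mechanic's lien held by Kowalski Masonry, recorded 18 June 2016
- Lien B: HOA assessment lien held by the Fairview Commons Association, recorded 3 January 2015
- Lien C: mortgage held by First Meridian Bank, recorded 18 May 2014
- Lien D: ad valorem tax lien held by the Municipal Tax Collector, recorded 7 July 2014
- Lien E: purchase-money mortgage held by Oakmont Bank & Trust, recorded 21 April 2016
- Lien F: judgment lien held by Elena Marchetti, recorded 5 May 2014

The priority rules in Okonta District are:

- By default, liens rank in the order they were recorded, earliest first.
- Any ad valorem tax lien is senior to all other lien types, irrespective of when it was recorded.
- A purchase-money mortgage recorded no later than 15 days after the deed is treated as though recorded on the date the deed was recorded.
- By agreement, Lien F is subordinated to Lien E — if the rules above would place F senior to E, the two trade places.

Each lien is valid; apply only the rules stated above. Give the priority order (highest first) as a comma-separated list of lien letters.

Effective dates: E missed the 15-day window (188 days after the deed), so its recording date stands.
D, as an ad valorem tax lien, has superpriority and ranks first.
Remaining liens by effective date: F (5 May 2014), C (18 May 2014), B (3 January 2015), E (21 April 2016), A (18 June 2016).
F would otherwise be senior to E, so under the subordination agreement F and E exchange positions.

D, E, C, B, F, A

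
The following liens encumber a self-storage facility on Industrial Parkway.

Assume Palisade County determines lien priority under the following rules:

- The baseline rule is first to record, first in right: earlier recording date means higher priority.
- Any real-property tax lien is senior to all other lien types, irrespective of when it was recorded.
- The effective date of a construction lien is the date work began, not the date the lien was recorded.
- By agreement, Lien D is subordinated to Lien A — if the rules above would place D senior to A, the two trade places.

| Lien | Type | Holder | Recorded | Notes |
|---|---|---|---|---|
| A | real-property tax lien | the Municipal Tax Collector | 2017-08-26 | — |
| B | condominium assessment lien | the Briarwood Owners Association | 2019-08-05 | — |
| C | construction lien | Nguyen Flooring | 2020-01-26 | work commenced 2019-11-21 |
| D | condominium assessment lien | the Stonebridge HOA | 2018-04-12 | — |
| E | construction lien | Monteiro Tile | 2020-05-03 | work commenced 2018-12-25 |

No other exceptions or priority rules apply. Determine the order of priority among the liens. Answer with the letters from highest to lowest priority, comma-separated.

Effective dates: C relates back to 2019-11-21 (work commenced); E's effective date is 2018-12-25, when work began.
A, as a real-property tax lien, has superpriority and ranks first.
The other liens, earliest effective date first: D (2018-04-12), E (2018-12-25), B (2019-08-05), C (2019-11-21).
D is already junior to A, so the subordination agreement changes nothing.

A, D, E, B, C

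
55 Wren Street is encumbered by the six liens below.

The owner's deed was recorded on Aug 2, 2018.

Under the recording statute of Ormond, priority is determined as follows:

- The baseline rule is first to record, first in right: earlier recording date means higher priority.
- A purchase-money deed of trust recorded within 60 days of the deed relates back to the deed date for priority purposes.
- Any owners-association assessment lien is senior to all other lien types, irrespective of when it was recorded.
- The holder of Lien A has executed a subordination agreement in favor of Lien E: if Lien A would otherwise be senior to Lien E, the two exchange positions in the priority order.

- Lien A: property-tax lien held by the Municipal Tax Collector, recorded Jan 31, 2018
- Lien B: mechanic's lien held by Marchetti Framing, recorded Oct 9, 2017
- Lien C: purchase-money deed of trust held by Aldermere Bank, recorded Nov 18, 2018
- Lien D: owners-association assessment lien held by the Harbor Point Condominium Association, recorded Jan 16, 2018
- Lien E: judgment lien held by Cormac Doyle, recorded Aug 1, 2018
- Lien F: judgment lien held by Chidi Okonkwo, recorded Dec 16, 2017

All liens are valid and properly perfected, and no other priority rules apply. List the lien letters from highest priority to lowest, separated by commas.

Effective dates: C missed the 60-day window (108 days after the deed), so its recording date stands.
D is an owners-association assessment lien and takes priority over every other lien.
The other liens, earliest effective date first: B (Oct 9, 2017), F (Dec 16, 2017), A (Jan 31, 2018), E (Aug 1, 2018), C (Nov 18, 2018).
A is senior to E before the subordination, so the two trade places.

D, B, F, E, A, C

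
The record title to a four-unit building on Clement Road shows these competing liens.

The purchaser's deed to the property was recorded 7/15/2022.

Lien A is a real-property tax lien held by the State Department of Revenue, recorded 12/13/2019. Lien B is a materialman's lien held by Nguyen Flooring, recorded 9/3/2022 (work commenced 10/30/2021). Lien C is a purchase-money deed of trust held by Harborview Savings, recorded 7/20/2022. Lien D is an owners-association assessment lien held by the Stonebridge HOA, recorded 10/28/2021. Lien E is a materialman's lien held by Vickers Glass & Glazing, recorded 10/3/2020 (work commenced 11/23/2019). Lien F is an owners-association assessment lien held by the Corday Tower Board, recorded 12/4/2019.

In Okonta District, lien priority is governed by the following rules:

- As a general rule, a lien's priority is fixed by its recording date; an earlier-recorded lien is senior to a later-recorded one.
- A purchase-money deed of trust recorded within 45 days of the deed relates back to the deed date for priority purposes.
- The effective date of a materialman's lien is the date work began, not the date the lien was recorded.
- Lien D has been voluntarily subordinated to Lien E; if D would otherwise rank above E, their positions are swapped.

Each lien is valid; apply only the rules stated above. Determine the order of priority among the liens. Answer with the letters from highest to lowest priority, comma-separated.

Effective dates: B relates back to 10/30/2021 (work commenced); C relates back to the deed date 7/15/2022; E's effective date is 11/23/2019, when work began.
By effective date: E (11/23/2019), F (12/4/2019), A (12/13/2019), D (10/28/2021), B (10/30/2021), C (7/15/2022).
D already ranks below E; the subordination has no effect.

E, F, A, D, B, C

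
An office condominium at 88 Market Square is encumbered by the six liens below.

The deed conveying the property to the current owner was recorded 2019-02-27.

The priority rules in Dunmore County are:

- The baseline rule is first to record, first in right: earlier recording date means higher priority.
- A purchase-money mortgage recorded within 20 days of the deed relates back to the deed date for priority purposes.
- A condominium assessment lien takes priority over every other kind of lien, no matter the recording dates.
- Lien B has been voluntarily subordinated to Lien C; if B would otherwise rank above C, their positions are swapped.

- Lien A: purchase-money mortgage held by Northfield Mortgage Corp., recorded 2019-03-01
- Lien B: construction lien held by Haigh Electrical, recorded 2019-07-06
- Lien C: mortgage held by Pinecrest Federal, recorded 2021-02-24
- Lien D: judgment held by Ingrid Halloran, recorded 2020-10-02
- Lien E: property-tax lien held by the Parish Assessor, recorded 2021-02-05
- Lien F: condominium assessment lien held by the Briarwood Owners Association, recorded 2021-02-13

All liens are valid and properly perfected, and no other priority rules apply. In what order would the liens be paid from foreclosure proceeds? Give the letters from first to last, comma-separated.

Effective dates after the stated exceptions: A was recorded within the 20-day window, so its effective date is the deed date 2019-02-27.
F is a condominium assessment lien, so it outranks all other liens regardless of date.
Among the remaining liens, by effective date: A (2019-02-27), B (2019-07-06), D (2020-10-02), E (2021-02-05), C (2021-02-24).
B would otherwise be senior to C, so under the subordination agreement B and C exchange positions.

F, A, C, D, E, B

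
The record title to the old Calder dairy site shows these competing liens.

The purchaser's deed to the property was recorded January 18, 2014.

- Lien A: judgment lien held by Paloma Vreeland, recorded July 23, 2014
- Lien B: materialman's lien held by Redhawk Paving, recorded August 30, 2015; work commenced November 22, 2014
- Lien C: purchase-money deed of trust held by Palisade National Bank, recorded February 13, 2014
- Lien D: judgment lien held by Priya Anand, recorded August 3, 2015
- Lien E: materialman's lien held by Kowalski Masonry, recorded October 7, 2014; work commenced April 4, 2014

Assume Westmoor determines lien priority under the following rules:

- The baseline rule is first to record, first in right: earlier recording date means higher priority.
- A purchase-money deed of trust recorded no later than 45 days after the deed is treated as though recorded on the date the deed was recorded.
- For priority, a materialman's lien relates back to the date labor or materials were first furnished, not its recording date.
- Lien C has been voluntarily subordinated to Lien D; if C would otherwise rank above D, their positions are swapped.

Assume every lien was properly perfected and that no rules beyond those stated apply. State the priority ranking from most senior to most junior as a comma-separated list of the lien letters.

Effective dates after the stated exceptions: B is treated as recorded November 22, 2014, the work-commencement date; C was recorded within the 45-day window, so its effective date is the deed date January 18, 2014; E's effective date is April 4, 2014, when work began.
Sorted by effective date: C (January 18, 2014), E (April 4, 2014), A (July 23, 2014), B (November 22, 2014), D (August 3, 2015).
C is senior to D before the subordination, so the two trade places.

D, E, A, B, C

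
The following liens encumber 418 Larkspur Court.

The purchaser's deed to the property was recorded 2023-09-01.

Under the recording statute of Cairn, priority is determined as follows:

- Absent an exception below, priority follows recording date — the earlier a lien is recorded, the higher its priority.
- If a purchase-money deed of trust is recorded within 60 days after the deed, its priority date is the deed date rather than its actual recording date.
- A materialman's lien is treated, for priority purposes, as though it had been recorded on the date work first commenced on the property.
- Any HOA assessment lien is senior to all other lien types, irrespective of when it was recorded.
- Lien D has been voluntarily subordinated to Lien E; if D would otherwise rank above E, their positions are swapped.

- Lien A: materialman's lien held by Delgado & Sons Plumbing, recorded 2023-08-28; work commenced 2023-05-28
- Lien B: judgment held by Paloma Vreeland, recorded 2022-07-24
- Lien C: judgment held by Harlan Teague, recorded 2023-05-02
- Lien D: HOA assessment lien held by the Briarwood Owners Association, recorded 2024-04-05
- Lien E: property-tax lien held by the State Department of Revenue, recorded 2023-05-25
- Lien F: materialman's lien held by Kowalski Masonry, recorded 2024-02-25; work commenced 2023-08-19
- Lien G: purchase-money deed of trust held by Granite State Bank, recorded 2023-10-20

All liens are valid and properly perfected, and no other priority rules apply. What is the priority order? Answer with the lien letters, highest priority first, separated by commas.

Effective dates after the stated exceptions: A is treated as recorded 2023-05-28, the work-commencement date; F relates back to 2023-08-19 (work commenced); G was recorded within the 60-day window, so its effective date is the deed date 2023-09-01.
D is an HOA assessment lien and takes priority over every other lien.
Remaining liens by effective date: B (2022-07-24), C (2023-05-02), E (2023-05-25), A (2023-05-28), F (2023-08-19), G (2023-09-01).
The subordination applies — D was senior to E — so D and E swap.

E, B, C, D, A, F, G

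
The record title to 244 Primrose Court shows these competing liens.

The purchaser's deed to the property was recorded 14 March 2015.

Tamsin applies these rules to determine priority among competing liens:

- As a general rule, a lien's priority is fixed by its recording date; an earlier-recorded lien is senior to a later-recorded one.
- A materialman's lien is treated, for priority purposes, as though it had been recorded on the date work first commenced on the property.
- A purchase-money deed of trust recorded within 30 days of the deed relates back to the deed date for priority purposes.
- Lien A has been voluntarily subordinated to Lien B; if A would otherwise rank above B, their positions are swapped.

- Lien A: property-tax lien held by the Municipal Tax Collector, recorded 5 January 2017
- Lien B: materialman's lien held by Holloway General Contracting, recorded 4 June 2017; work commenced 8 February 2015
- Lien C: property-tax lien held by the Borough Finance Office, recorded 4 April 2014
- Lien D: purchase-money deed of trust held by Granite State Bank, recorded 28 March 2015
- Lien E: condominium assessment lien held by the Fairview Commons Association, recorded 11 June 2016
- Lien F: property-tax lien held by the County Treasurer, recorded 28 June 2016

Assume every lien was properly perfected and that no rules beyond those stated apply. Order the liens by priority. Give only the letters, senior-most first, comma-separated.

Adjusting effective dates: B relates back to 8 February 2015 (work commenced); D was recorded within the 30-day window, so its effective date is the deed date 14 March 2015.
Sorted by effective date: C (4 April 2014), B (8 February 2015), D (14 March 2015), E (11 June 2016), F (28 June 2016), A (5 January 2017).
A is already junior to B, so the subordination agreement changes nothing.

C, B, D, E, F, A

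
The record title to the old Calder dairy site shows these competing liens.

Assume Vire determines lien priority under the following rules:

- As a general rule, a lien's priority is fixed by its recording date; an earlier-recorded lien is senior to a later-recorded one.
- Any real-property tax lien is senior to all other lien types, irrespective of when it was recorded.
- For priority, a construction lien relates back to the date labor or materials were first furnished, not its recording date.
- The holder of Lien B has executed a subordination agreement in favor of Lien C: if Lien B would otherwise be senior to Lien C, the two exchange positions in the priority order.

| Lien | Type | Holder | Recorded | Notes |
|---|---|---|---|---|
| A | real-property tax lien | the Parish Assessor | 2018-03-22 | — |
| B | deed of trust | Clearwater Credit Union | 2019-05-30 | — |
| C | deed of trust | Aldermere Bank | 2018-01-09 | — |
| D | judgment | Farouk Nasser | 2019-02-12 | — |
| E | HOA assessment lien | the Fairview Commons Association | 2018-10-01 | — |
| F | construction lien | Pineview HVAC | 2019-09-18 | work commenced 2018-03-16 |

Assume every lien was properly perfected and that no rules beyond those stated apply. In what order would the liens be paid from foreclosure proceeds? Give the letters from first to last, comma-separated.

First, effective dates: F's effective date is 2018-03-16, when work began.
A is a real-property tax lien, so it outranks all other liens regardless of date.
The other liens, earliest effective date first: C (2018-01-09), F (2018-03-16), E (2018-10-01), D (2019-02-12), B (2019-05-30).
B already ranks below C; the subordination has no effect.

A, C, F, E, D, B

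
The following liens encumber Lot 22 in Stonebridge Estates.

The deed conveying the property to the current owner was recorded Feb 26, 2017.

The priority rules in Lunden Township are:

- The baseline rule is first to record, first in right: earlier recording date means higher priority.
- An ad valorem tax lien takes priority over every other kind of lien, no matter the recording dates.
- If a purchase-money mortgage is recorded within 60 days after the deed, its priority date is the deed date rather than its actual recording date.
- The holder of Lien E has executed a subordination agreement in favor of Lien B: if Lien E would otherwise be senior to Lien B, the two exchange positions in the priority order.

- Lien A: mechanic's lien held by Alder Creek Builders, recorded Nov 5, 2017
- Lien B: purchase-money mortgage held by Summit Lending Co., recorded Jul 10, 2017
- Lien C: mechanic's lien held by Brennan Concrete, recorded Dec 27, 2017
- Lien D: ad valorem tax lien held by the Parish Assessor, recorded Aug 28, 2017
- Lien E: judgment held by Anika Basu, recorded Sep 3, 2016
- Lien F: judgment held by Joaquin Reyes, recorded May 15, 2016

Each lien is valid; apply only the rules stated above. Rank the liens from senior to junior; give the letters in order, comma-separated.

Effective dates: B was recorded 134 days after the deed, outside the 60-day window, so it keeps its recording date.
D is an ad valorem tax lien and takes priority over every other lien.
Among the remaining liens, by effective date: F (May 15, 2016), E (Sep 3, 2016), B (Jul 10, 2017), A (Nov 5, 2017), C (Dec 27, 2017).
E is senior to B before the subordination, so the two trade places.

D, F, B, E, A, C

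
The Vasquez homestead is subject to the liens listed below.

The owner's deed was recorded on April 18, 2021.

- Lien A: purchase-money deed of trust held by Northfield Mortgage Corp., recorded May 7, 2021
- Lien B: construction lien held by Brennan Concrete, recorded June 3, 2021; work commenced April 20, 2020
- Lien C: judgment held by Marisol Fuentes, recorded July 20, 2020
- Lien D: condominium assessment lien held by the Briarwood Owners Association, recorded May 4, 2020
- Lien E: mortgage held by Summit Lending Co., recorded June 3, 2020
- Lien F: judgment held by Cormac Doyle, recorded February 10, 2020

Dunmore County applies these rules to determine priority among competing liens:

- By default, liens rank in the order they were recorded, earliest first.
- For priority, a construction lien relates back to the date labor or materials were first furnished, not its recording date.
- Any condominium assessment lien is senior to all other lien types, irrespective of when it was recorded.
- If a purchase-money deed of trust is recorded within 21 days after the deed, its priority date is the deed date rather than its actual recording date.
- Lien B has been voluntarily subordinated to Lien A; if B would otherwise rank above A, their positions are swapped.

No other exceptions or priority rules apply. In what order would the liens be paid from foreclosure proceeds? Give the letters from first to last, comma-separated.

D, F, A, E, C, B

Effective dates: A was recorded within the 21-day window, so its effective date is the deed date April 18, 2021; B is treated as recorded April 20, 2020, the work-commencement date.
D, as a condominium assessment lien, has superpriority and ranks first.
Among the remaining liens, by effective date: F (February 10, 2020), B (April 20, 2020), E (June 3, 2020), C (July 20, 2020), A (April 18, 2021).
B is senior to A before the subordination, so the two trade places.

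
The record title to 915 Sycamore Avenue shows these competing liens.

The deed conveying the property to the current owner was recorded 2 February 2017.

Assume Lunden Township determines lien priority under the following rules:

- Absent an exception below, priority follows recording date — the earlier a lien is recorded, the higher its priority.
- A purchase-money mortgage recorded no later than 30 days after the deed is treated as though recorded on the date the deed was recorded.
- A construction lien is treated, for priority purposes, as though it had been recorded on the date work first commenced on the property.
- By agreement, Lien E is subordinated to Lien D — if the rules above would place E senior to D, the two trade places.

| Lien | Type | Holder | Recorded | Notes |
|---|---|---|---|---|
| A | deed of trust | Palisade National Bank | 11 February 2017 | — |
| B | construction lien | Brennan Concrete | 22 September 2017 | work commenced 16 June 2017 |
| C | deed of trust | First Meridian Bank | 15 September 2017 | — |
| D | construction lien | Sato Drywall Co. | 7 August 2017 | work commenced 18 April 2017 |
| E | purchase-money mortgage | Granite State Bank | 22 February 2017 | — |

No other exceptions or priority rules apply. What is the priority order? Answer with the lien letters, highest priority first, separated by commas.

D, A, E, B, C

Effective dates after the stated exceptions: B relates back to 16 June 2017 (work commenced); D's effective date is 18 April 2017, when work began; E's effective date is the deed date, 2 February 2017.
By effective date, earliest first: E (2 February 2017), A (11 February 2017), D (18 April 2017), B (16 June 2017), C (15 September 2017).
Because E would otherwise rank above D, the subordination swaps them.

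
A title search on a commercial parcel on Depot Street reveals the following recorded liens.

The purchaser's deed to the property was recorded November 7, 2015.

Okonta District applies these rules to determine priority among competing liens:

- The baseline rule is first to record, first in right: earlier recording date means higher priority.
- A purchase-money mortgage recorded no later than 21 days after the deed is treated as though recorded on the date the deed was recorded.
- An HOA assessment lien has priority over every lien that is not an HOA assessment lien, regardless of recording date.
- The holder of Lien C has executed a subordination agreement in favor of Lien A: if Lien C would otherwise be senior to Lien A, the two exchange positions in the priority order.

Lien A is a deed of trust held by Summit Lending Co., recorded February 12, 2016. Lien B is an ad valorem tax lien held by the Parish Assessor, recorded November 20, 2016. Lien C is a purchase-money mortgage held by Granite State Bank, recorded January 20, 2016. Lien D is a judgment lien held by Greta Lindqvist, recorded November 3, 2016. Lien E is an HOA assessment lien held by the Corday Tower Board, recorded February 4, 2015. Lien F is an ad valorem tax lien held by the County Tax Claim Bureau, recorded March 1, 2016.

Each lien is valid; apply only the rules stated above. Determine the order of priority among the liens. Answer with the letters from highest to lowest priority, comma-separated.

E, A, C, F, D, B

Adjusting effective dates: C was recorded 74 days after the deed — beyond 21 days — so no relation-back applies.
E, as an HOA assessment lien, has superpriority and ranks first.
Among the remaining liens, by effective date: C (January 20, 2016), A (February 12, 2016), F (March 1, 2016), D (November 3, 2016), B (November 20, 2016).
The subordination applies — C was senior to A — so C and A swap.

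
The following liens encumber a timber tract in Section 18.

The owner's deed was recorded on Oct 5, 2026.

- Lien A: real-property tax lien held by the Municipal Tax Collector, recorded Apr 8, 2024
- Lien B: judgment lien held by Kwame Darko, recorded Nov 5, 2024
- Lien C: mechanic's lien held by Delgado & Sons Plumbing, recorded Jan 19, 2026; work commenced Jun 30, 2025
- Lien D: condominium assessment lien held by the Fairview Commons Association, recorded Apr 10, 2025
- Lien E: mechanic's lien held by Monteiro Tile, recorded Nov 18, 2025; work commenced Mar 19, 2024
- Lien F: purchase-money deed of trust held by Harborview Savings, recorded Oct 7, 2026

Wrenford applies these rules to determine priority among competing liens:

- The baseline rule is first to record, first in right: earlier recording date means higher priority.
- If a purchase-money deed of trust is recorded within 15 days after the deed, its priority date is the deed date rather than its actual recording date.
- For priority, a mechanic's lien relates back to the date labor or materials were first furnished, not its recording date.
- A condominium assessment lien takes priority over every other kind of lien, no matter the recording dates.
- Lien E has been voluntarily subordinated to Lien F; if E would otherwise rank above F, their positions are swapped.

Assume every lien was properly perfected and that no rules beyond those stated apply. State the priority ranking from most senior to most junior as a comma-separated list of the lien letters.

Effective dates: C is treated as recorded Jun 30, 2025, the work-commencement date; E's effective date is Mar 19, 2024, when work began; F was recorded within the 15-day window, so its effective date is the deed date Oct 5, 2026.
D, as a condominium assessment lien, has superpriority and ranks first.
Remaining liens by effective date: E (Mar 19, 2024), A (Apr 8, 2024), B (Nov 5, 2024), C (Jun 30, 2025), F (Oct 5, 2026).
Because E would otherwise rank above F, the subordination swaps them.

D, F, A, B, C, E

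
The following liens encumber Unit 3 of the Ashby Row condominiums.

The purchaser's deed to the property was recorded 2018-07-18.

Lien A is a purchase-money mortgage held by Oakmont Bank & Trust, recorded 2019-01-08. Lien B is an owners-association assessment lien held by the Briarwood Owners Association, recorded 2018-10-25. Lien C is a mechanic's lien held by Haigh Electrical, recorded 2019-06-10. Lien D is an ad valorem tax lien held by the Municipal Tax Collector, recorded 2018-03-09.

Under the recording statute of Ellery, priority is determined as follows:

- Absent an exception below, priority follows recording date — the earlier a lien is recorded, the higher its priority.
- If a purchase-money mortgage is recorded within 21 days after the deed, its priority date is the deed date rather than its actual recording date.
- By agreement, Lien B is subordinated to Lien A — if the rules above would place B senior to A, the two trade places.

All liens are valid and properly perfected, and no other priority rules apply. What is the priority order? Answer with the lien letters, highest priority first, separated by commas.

First, effective dates: A missed the 21-day window (174 days after the deed), so its recording date stands.
Sorted by effective date: D (2018-03-09), B (2018-10-25), A (2019-01-08), C (2019-06-10).
B would otherwise be senior to A, so under the subordination agreement B and A exchange positions.

D, A, B, C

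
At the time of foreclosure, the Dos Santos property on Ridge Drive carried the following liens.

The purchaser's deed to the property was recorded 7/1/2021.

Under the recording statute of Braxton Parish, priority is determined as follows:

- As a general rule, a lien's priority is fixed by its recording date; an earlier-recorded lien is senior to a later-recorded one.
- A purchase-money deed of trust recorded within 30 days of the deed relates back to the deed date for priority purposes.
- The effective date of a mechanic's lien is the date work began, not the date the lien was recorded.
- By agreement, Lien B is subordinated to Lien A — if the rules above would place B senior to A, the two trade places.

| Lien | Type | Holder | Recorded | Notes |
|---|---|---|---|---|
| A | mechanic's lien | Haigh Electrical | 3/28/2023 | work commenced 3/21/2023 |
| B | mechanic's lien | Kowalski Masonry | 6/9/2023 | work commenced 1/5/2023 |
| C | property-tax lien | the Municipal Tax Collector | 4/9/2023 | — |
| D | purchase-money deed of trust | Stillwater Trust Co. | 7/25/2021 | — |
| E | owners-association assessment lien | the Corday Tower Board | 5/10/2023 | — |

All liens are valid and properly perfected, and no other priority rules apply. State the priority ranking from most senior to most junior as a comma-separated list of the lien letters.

Effective dates: A relates back to 3/21/2023 (work commenced); B is treated as recorded 1/5/2023, the work-commencement date; D was recorded within the 30-day window, so its effective date is the deed date 7/1/2021.
By effective date: D (7/1/2021), B (1/5/2023), A (3/21/2023), C (4/9/2023), E (5/10/2023).
B would otherwise be senior to A, so under the subordination agreement B and A exchange positions.

D, A, B, C, E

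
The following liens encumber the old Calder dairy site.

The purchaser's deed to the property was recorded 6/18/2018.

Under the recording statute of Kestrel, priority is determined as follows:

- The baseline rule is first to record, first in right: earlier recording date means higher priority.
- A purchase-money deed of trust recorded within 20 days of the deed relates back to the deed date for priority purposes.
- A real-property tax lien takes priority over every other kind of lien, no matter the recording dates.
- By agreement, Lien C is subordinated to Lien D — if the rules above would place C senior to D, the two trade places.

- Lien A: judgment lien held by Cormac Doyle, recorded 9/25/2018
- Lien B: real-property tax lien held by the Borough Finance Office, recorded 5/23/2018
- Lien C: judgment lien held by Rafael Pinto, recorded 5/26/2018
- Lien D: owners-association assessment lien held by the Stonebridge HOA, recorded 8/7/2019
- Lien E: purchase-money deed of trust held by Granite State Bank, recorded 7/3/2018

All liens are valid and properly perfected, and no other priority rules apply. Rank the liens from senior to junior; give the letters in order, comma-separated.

B, D, E, A, C

First, effective dates: E's effective date is the deed date, 6/18/2018.
B is a real-property tax lien, so it outranks all other liens regardless of date.
Ordering the rest by effective date: C (5/26/2018), E (6/18/2018), A (9/25/2018), D (8/7/2019).
C is senior to D before the subordination, so the two trade places.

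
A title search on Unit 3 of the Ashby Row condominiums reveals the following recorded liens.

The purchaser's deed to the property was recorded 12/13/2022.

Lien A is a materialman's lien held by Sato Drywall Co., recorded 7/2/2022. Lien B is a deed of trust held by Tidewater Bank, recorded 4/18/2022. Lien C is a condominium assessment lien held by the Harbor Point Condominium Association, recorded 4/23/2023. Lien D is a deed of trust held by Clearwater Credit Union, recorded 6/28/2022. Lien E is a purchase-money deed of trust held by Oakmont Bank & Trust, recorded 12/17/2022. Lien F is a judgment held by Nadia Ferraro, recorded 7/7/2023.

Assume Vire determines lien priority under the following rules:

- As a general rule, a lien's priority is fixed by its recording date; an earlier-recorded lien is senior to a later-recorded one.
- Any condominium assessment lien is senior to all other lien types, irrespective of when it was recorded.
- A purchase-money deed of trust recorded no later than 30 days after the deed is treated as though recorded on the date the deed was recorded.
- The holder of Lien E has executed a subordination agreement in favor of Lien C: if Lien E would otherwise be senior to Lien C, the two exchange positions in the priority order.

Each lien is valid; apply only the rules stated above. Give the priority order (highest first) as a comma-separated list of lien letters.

C, B, D, A, E, F

Effective dates after the stated exceptions: E was recorded within the 30-day window, so its effective date is the deed date 12/13/2022.
As a condominium assessment lien, C is senior to every other lien.
Remaining liens by effective date: B (4/18/2022), D (6/28/2022), A (7/2/2022), E (12/13/2022), F (7/7/2023).
Since E is not senior to C, the subordination leaves the order unchanged.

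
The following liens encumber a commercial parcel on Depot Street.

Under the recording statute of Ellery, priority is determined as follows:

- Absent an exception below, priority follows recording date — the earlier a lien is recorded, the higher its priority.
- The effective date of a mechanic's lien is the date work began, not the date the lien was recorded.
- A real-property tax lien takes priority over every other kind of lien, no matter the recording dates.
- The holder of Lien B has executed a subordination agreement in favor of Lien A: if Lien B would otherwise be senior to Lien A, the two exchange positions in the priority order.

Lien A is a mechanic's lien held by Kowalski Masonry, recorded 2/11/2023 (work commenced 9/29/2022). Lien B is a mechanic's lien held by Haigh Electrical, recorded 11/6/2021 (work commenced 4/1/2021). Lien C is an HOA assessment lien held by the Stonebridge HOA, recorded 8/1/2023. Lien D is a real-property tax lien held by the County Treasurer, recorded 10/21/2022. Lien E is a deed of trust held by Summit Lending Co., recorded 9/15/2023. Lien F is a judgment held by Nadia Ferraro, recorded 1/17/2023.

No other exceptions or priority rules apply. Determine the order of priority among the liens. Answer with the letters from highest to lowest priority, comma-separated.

D, A, B, F, C, E

Effective dates after the stated exceptions: A's effective date is 9/29/2022, when work began; B relates back to 4/1/2021 (work commenced).
D is a real-property tax lien and takes priority over every other lien.
Among the remaining liens, by effective date: B (4/1/2021), A (9/29/2022), F (1/17/2023), C (8/1/2023), E (9/15/2023).
B is senior to A before the subordination, so the two trade places.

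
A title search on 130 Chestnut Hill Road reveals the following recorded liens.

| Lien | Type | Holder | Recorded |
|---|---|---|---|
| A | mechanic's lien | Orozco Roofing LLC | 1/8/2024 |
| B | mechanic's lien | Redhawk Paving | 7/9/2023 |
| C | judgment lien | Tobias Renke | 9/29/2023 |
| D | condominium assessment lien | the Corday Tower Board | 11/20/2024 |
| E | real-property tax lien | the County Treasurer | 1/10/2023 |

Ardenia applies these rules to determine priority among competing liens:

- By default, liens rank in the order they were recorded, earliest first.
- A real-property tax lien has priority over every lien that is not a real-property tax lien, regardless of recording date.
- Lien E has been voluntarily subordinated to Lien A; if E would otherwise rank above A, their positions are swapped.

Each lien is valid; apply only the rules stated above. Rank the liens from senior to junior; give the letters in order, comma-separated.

E is a real-property tax lien and takes priority over every other lien.
Among the remaining liens, by effective date: B (7/9/2023), C (9/29/2023), A (1/8/2024), D (11/20/2024).
E is senior to A before the subordination, so the two trade places.

A, B, C, E, D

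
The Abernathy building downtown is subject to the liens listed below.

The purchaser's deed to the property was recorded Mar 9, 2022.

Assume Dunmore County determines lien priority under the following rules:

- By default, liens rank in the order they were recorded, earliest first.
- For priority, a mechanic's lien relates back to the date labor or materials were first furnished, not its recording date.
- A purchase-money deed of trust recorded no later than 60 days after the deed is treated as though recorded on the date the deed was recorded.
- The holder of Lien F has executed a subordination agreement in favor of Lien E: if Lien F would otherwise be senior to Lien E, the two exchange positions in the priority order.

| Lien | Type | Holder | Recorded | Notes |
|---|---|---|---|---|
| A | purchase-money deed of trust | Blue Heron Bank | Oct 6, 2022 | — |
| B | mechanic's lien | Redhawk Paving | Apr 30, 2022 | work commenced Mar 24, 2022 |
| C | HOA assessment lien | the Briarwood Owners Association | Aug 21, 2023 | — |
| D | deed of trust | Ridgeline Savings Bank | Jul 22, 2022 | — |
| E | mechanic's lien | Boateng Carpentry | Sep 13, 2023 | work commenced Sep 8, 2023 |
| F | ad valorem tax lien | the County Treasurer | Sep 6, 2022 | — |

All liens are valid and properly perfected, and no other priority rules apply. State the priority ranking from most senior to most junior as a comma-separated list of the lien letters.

B, D, E, A, C, F

Effective dates: A was recorded 211 days after the deed — beyond 60 days — so no relation-back applies; B is treated as recorded Mar 24, 2022, the work-commencement date; E is treated as recorded Sep 8, 2023, the work-commencement date.
Sorted by effective date: B (Mar 24, 2022), D (Jul 22, 2022), F (Sep 6, 2022), A (Oct 6, 2022), C (Aug 21, 2023), E (Sep 8, 2023).
F is senior to E before the subordination, so the two trade places.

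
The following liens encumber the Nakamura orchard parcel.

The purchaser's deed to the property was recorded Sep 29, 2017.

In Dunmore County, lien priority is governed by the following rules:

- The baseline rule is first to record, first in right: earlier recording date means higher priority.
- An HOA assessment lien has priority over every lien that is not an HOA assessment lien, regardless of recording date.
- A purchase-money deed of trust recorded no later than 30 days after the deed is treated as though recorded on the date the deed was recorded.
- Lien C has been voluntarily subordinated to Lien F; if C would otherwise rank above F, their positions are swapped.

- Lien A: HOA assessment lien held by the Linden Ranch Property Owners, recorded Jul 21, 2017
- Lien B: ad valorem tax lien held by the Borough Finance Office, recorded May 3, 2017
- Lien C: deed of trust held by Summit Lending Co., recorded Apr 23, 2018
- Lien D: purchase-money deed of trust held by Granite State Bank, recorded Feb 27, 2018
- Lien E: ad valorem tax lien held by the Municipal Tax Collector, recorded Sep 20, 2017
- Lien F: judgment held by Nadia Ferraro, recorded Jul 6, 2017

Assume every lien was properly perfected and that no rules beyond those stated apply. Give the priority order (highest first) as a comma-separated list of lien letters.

A, B, F, E, D, C

Effective dates after the stated exceptions: D was recorded 151 days after the deed — beyond 30 days — so no relation-back applies.
A, as an HOA assessment lien, has superpriority and ranks first.
The other liens, earliest effective date first: B (May 3, 2017), F (Jul 6, 2017), E (Sep 20, 2017), D (Feb 27, 2018), C (Apr 23, 2018).
Since C is not senior to F, the subordination leaves the order unchanged.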